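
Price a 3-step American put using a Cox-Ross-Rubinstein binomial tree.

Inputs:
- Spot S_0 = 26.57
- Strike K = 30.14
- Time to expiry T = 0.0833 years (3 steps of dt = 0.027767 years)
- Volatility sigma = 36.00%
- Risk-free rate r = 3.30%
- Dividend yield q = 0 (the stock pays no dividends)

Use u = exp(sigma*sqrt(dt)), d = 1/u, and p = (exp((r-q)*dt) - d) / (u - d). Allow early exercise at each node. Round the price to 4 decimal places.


Answer: Price = V(0,0) = 3.7211

Derivation:
dt = T/N = 0.027767
u = exp(sigma*sqrt(dt)) = 1.061824; d = 1/u = 0.941776
p = (exp((r-q)*dt) - d) / (u - d) = 0.492644
Discount per step: exp(-r*dt) = 0.999084
Stock lattice S(k, i) with i counting down-moves:
  k=0: S(0,0) = 26.5700
  k=1: S(1,0) = 28.2127; S(1,1) = 25.0230
  k=2: S(2,0) = 29.9569; S(2,1) = 26.5700; S(2,2) = 23.5660
  k=3: S(3,0) = 31.8089; S(3,1) = 28.2127; S(3,2) = 25.0230; S(3,3) = 22.1939
Terminal payoffs V(N, i) = max(K - S_T, 0):
  V(3,0) = 0.000000; V(3,1) = 1.927342; V(3,2) = 5.117016; V(3,3) = 7.946071
Backward induction: V(k, i) = exp(-r*dt) * [p * V(k+1, i) + (1-p) * V(k+1, i+1)]; then take max(V_cont, immediate exercise) for American.
  V(2,0) = exp(-r*dt) * [p*0.000000 + (1-p)*1.927342] = 0.976953; exercise = 0.183128; V(2,0) = max -> 0.976953
  V(2,1) = exp(-r*dt) * [p*1.927342 + (1-p)*5.117016] = 3.542395; exercise = 3.570000; V(2,1) = max -> 3.570000
  V(2,2) = exp(-r*dt) * [p*5.117016 + (1-p)*7.946071] = 6.546354; exercise = 6.573958; V(2,2) = max -> 6.573958
  V(1,0) = exp(-r*dt) * [p*0.976953 + (1-p)*3.570000] = 2.290452; exercise = 1.927342; V(1,0) = max -> 2.290452
  V(1,1) = exp(-r*dt) * [p*3.570000 + (1-p)*6.573958] = 5.089411; exercise = 5.117016; V(1,1) = max -> 5.117016
  V(0,0) = exp(-r*dt) * [p*2.290452 + (1-p)*5.117016] = 3.721116; exercise = 3.570000; V(0,0) = max -> 3.721116


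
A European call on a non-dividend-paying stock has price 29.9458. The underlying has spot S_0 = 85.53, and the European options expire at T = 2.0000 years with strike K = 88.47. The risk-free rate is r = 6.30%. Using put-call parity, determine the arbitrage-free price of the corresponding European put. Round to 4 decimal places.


Answer: Put price = 22.4123

Derivation:
Put-call parity: C - P = S_0 * exp(-qT) - K * exp(-rT).
S_0 * exp(-qT) = 85.5300 * 1.00000000 = 85.53000000
K * exp(-rT) = 88.4700 * 0.88161485 = 77.99646549
P = C - S*exp(-qT) + K*exp(-rT)
P = 29.9458 - 85.53000000 + 77.99646549 = 22.4123


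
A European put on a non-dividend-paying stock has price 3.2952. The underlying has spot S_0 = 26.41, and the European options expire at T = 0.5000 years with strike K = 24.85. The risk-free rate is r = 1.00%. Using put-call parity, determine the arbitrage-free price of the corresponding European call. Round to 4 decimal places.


Put-call parity: C - P = S_0 * exp(-qT) - K * exp(-rT).
S_0 * exp(-qT) = 26.4100 * 1.00000000 = 26.41000000
K * exp(-rT) = 24.8500 * 0.99501248 = 24.72606011
C = P + S*exp(-qT) - K*exp(-rT)
C = 3.2952 + 26.41000000 - 24.72606011 = 4.9791

Answer: Call price = 4.9791


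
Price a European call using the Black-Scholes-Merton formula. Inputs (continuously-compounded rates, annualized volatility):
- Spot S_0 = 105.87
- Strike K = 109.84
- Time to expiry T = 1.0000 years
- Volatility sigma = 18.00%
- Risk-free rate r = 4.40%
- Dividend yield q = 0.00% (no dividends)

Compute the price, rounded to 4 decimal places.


Answer: Price = 7.9501

Derivation:
d1 = (ln(S/K) + (r - q + 0.5*sigma^2) * T) / (sigma * sqrt(T)) = 0.12992869
d2 = d1 - sigma * sqrt(T) = -0.05007131
exp(-rT) = 0.95695396; exp(-qT) = 1.00000000
C = S_0 * exp(-qT) * N(d1) - K * exp(-rT) * N(d2)
N(d1) = 0.55168858; N(d2) = 0.48003278
C = 105.8700 * 1.00000000 * 0.55168858 - 109.8400 * 0.95695396 * 0.48003278 = 7.9501


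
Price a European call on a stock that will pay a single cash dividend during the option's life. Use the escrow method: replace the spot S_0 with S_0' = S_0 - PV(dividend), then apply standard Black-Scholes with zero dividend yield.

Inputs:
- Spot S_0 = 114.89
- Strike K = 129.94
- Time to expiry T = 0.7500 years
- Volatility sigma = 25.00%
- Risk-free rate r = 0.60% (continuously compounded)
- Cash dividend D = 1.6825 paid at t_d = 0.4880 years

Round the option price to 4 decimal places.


Answer: Price = 4.2938

Derivation:
PV(D) = D * exp(-r * t_d) = 1.6825 * 0.99707628 = 1.67758085
S_0' = S_0 - PV(D) = 114.8900 - 1.67758085 = 113.21241915
d1 = (ln(S_0'/K) + (r + sigma^2/2)*T) / (sigma*sqrt(T)) = -0.50746519
d2 = d1 - sigma*sqrt(T) = -0.72397154
exp(-rT) = 0.99551011
N(d1) = 0.30591423; N(d2) = 0.23454160
C = S_0' * N(d1) - K * exp(-rT) * N(d2) = 113.21241915 * 0.30591423 - 129.9400 * 0.99551011 * 0.23454160 = 4.2938


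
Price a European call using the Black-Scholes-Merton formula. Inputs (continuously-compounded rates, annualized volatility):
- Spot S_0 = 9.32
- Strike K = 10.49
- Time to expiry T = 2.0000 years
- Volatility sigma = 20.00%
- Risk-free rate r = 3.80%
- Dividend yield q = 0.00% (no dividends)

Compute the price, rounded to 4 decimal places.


Answer: Price = 0.8815

Derivation:
d1 = (ln(S/K) + (r - q + 0.5*sigma^2) * T) / (sigma * sqrt(T)) = -0.00798958
d2 = d1 - sigma * sqrt(T) = -0.29083229
exp(-rT) = 0.92681621; exp(-qT) = 1.00000000
C = S_0 * exp(-qT) * N(d1) - K * exp(-rT) * N(d2)
N(d1) = 0.49681265; N(d2) = 0.38558979
C = 9.3200 * 1.00000000 * 0.49681265 - 10.4900 * 0.92681621 * 0.38558979 = 0.8815


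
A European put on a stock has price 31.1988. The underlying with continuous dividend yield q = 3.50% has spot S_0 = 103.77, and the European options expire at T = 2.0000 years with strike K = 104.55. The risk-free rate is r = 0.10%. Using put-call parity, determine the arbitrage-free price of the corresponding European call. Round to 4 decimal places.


Answer: Call price = 23.6122

Derivation:
Put-call parity: C - P = S_0 * exp(-qT) - K * exp(-rT).
S_0 * exp(-qT) = 103.7700 * 0.93239382 = 96.75450669
K * exp(-rT) = 104.5500 * 0.99800200 = 104.34110896
C = P + S*exp(-qT) - K*exp(-rT)
C = 31.1988 + 96.75450669 - 104.34110896 = 23.6122


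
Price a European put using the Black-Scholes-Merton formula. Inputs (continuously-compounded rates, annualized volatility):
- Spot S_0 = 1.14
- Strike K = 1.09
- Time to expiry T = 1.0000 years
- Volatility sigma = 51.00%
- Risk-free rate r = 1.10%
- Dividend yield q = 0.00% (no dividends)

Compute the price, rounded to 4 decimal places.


Answer: Price = 0.1936

Derivation:
d1 = (ln(S/K) + (r - q + 0.5*sigma^2) * T) / (sigma * sqrt(T)) = 0.36451091
d2 = d1 - sigma * sqrt(T) = -0.14548909
exp(-rT) = 0.98906028; exp(-qT) = 1.00000000
P = K * exp(-rT) * N(-d2) - S_0 * exp(-qT) * N(-d1)
N(-d1) = 0.35773826; N(-d2) = 0.55783763
P = 1.0900 * 0.98906028 * 0.55783763 - 1.1400 * 1.00000000 * 0.35773826 = 0.1936


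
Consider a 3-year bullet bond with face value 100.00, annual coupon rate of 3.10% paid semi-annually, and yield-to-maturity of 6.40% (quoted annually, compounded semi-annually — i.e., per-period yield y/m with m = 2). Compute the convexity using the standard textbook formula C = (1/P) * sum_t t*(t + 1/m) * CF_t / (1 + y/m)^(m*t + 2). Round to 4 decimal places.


Coupon per period c = face * coupon_rate / m = 1.550000
Periods per year m = 2; per-period yield y/m = 0.032000
Number of cashflows N = 6
Cashflows (t years, CF_t, discount factor 1/(1+y/m)^(m*t), PV):
  t = 0.5000: CF_t = 1.550000, DF = 0.968992, PV = 1.501938
  t = 1.0000: CF_t = 1.550000, DF = 0.938946, PV = 1.455366
  t = 1.5000: CF_t = 1.550000, DF = 0.909831, PV = 1.410239
  t = 2.0000: CF_t = 1.550000, DF = 0.881620, PV = 1.366510
  t = 2.5000: CF_t = 1.550000, DF = 0.854283, PV = 1.324138
  t = 3.0000: CF_t = 101.550000, DF = 0.827793, PV = 84.062392
Price P = sum_t PV_t = 91.120583
Convexity numerator sum_t t*(t + 1/m) * CF_t / (1+y/m)^(m*t + 2):
  t = 0.5000: term = 0.705119
  t = 1.0000: term = 2.049765
  t = 1.5000: term = 3.972414
  t = 2.0000: term = 6.415397
  t = 2.5000: term = 9.324705
  t = 3.0000: term = 828.765471
Convexity = (1/P) * sum = 851.232870 / 91.120583 = 9.341829

Answer: Convexity = 9.3418


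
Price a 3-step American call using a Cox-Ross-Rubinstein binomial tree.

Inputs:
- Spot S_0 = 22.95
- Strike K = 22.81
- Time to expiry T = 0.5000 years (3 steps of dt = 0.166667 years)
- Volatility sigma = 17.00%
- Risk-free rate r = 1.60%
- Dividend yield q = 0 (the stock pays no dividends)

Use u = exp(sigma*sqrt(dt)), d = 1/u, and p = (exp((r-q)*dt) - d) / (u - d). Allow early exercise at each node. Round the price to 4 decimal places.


dt = T/N = 0.166667
u = exp(sigma*sqrt(dt)) = 1.071867; d = 1/u = 0.932951
p = (exp((r-q)*dt) - d) / (u - d) = 0.501878
Discount per step: exp(-r*dt) = 0.997337
Stock lattice S(k, i) with i counting down-moves:
  k=0: S(0,0) = 22.9500
  k=1: S(1,0) = 24.5994; S(1,1) = 21.4112
  k=2: S(2,0) = 26.3672; S(2,1) = 22.9500; S(2,2) = 19.9756
  k=3: S(3,0) = 28.2622; S(3,1) = 24.5994; S(3,2) = 21.4112; S(3,3) = 18.6363
Terminal payoffs V(N, i) = max(S_T - K, 0):
  V(3,0) = 5.452181; V(3,1) = 1.789353; V(3,2) = 0.000000; V(3,3) = 0.000000
Backward induction: V(k, i) = exp(-r*dt) * [p * V(k+1, i) + (1-p) * V(k+1, i+1)]; then take max(V_cont, immediate exercise) for American.
  V(2,0) = exp(-r*dt) * [p*5.452181 + (1-p)*1.789353] = 3.617986; exercise = 3.557241; V(2,0) = max -> 3.617986
  V(2,1) = exp(-r*dt) * [p*1.789353 + (1-p)*0.000000] = 0.895646; exercise = 0.140000; V(2,1) = max -> 0.895646
  V(2,2) = exp(-r*dt) * [p*0.000000 + (1-p)*0.000000] = 0.000000; exercise = 0.000000; V(2,2) = max -> 0.000000
  V(1,0) = exp(-r*dt) * [p*3.617986 + (1-p)*0.895646] = 2.255906; exercise = 1.789353; V(1,0) = max -> 2.255906
  V(1,1) = exp(-r*dt) * [p*0.895646 + (1-p)*0.000000] = 0.448308; exercise = 0.000000; V(1,1) = max -> 0.448308
  V(0,0) = exp(-r*dt) * [p*2.255906 + (1-p)*0.448308] = 1.351892; exercise = 0.140000; V(0,0) = max -> 1.351892

Answer: Price = V(0,0) = 1.3519


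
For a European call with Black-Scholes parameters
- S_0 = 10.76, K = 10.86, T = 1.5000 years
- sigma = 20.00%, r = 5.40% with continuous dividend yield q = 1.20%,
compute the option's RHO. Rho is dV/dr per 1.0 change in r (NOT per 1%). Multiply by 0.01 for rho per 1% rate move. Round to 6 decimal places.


Answer: Rho = 8.091427

Derivation:
d1 = 0.3419048415; d2 = 0.0969558672
phi(d1) = 0.3762926953; exp(-qT) = 0.9821610324; exp(-rT) = 0.9221936914
N(d2) = 0.5386192789
Rho = K*T*exp(-rT)*N(d2) = 10.8600 * 1.5000 * 0.9221936914 * 0.5386192789 = 8.091427


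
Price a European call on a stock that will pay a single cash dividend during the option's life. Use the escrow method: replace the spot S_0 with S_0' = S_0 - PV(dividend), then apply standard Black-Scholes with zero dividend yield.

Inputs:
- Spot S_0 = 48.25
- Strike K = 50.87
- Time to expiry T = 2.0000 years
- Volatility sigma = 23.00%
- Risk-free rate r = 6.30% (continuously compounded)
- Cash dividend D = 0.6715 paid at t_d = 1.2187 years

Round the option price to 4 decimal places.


Answer: Price = 7.4648

Derivation:
PV(D) = D * exp(-r * t_d) = 0.6715 * 0.92609533 = 0.62187302
S_0' = S_0 - PV(D) = 48.2500 - 0.62187302 = 47.62812698
d1 = (ln(S_0'/K) + (r + sigma^2/2)*T) / (sigma*sqrt(T)) = 0.34755876
d2 = d1 - sigma*sqrt(T) = 0.02228964
exp(-rT) = 0.88161485
N(d1) = 0.63591421; N(d2) = 0.50889154
C = S_0' * N(d1) - K * exp(-rT) * N(d2) = 47.62812698 * 0.63591421 - 50.8700 * 0.88161485 * 0.50889154 = 7.4648


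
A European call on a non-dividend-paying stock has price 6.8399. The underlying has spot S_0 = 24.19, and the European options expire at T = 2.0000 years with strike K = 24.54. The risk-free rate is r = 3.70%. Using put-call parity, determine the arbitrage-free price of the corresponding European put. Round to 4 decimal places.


Answer: Put price = 5.4395

Derivation:
Put-call parity: C - P = S_0 * exp(-qT) - K * exp(-rT).
S_0 * exp(-qT) = 24.1900 * 1.00000000 = 24.19000000
K * exp(-rT) = 24.5400 * 0.92867169 = 22.78960337
P = C - S*exp(-qT) + K*exp(-rT)
P = 6.8399 - 24.19000000 + 22.78960337 = 5.4395


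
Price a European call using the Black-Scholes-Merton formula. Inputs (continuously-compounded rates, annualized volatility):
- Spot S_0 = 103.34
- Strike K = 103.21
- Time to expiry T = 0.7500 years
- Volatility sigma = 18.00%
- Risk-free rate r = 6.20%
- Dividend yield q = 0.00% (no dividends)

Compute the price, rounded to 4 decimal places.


d1 = (ln(S/K) + (r - q + 0.5*sigma^2) * T) / (sigma * sqrt(T)) = 0.38431497
d2 = d1 - sigma * sqrt(T) = 0.22843040
exp(-rT) = 0.95456456; exp(-qT) = 1.00000000
C = S_0 * exp(-qT) * N(d1) - K * exp(-rT) * N(d2)
N(d1) = 0.64962749; N(d2) = 0.59034417
C = 103.3400 * 1.00000000 * 0.64962749 - 103.2100 * 0.95456456 * 0.59034417 = 8.9714

Answer: Price = 8.9714


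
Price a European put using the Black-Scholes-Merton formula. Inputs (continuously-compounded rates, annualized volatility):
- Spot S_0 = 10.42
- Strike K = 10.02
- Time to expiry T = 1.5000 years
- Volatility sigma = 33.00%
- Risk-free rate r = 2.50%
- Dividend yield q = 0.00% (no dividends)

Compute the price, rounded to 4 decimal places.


Answer: Price = 1.2512

Derivation:
d1 = (ln(S/K) + (r - q + 0.5*sigma^2) * T) / (sigma * sqrt(T)) = 0.39171780
d2 = d1 - sigma * sqrt(T) = -0.01244801
exp(-rT) = 0.96319442; exp(-qT) = 1.00000000
P = K * exp(-rT) * N(-d2) - S_0 * exp(-qT) * N(-d1)
N(-d1) = 0.34763337; N(-d2) = 0.50496591
P = 10.0200 * 0.96319442 * 0.50496591 - 10.4200 * 1.00000000 * 0.34763337 = 1.2512


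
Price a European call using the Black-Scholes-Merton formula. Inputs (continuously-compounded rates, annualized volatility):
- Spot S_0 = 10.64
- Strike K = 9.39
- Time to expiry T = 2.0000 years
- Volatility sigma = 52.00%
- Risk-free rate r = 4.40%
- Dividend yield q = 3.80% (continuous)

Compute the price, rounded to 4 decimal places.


Answer: Price = 3.3230

Derivation:
d1 = (ln(S/K) + (r - q + 0.5*sigma^2) * T) / (sigma * sqrt(T)) = 0.55395723
d2 = d1 - sigma * sqrt(T) = -0.18143382
exp(-rT) = 0.91576088; exp(-qT) = 0.92681621
C = S_0 * exp(-qT) * N(d1) - K * exp(-rT) * N(d2)
N(d1) = 0.71019594; N(d2) = 0.42801354
C = 10.6400 * 0.92681621 * 0.71019594 - 9.3900 * 0.91576088 * 0.42801354 = 3.3230


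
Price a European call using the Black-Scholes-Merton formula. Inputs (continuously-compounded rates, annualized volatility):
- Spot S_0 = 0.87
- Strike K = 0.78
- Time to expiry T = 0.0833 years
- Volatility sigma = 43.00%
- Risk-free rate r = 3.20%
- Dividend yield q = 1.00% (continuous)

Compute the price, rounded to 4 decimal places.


d1 = (ln(S/K) + (r - q + 0.5*sigma^2) * T) / (sigma * sqrt(T)) = 0.95671019
d2 = d1 - sigma * sqrt(T) = 0.83260471
exp(-rT) = 0.99733795; exp(-qT) = 0.99916735
C = S_0 * exp(-qT) * N(d1) - K * exp(-rT) * N(d2)
N(d1) = 0.83064322; N(d2) = 0.79746615
C = 0.8700 * 0.99916735 * 0.83064322 - 0.7800 * 0.99733795 * 0.79746615 = 0.1017

Answer: Price = 0.1017


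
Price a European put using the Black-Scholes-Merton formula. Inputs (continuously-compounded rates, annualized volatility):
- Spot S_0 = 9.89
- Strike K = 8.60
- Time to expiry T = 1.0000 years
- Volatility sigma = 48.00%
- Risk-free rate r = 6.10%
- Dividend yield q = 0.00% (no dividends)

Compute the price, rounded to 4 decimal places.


d1 = (ln(S/K) + (r - q + 0.5*sigma^2) * T) / (sigma * sqrt(T)) = 0.65825405
d2 = d1 - sigma * sqrt(T) = 0.17825405
exp(-rT) = 0.94082324; exp(-qT) = 1.00000000
P = K * exp(-rT) * N(-d2) - S_0 * exp(-qT) * N(-d1)
N(-d1) = 0.25518745; N(-d2) = 0.42926173
P = 8.6000 * 0.94082324 * 0.42926173 - 9.8900 * 1.00000000 * 0.25518745 = 0.9494

Answer: Price = 0.9494


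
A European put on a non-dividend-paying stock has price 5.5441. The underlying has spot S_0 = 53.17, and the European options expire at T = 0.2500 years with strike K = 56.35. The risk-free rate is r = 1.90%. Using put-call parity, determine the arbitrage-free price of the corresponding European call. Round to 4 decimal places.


Answer: Call price = 2.6311

Derivation:
Put-call parity: C - P = S_0 * exp(-qT) - K * exp(-rT).
S_0 * exp(-qT) = 53.1700 * 1.00000000 = 53.17000000
K * exp(-rT) = 56.3500 * 0.99526126 = 56.08297219
C = P + S*exp(-qT) - K*exp(-rT)
C = 5.5441 + 53.17000000 - 56.08297219 = 2.6311


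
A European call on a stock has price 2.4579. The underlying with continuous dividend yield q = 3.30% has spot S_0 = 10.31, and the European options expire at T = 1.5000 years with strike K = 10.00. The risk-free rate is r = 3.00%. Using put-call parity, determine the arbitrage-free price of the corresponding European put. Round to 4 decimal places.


Put-call parity: C - P = S_0 * exp(-qT) - K * exp(-rT).
S_0 * exp(-qT) = 10.3100 * 0.95170516 = 9.81208018
K * exp(-rT) = 10.0000 * 0.95599748 = 9.55997482
P = C - S*exp(-qT) + K*exp(-rT)
P = 2.4579 - 9.81208018 + 9.55997482 = 2.2058

Answer: Put price = 2.2058


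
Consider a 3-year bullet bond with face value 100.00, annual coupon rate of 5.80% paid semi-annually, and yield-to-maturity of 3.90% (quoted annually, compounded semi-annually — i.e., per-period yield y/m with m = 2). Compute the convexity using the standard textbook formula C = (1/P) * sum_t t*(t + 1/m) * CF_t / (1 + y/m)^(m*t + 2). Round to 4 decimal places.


Coupon per period c = face * coupon_rate / m = 2.900000
Periods per year m = 2; per-period yield y/m = 0.019500
Number of cashflows N = 6
Cashflows (t years, CF_t, discount factor 1/(1+y/m)^(m*t), PV):
  t = 0.5000: CF_t = 2.900000, DF = 0.980873, PV = 2.844532
  t = 1.0000: CF_t = 2.900000, DF = 0.962112, PV = 2.790124
  t = 1.5000: CF_t = 2.900000, DF = 0.943709, PV = 2.736757
  t = 2.0000: CF_t = 2.900000, DF = 0.925659, PV = 2.684411
  t = 2.5000: CF_t = 2.900000, DF = 0.907954, PV = 2.633067
  t = 3.0000: CF_t = 102.900000, DF = 0.890588, PV = 91.641459
Price P = sum_t PV_t = 105.330350
Convexity numerator sum_t t*(t + 1/m) * CF_t / (1+y/m)^(m*t + 2):
  t = 0.5000: term = 1.368379
  t = 1.0000: term = 4.026617
  t = 1.5000: term = 7.899200
  t = 2.0000: term = 12.913519
  t = 2.5000: term = 18.999783
  t = 3.0000: term = 925.777951
Convexity = (1/P) * sum = 970.985449 / 105.330350 = 9.218477

Answer: Convexity = 9.2185


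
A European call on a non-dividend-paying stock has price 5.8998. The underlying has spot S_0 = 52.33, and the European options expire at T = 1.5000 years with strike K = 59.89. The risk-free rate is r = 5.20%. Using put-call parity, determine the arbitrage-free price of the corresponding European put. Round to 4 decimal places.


Put-call parity: C - P = S_0 * exp(-qT) - K * exp(-rT).
S_0 * exp(-qT) = 52.3300 * 1.00000000 = 52.33000000
K * exp(-rT) = 59.8900 * 0.92496443 = 55.39611951
P = C - S*exp(-qT) + K*exp(-rT)
P = 5.8998 - 52.33000000 + 55.39611951 = 8.9659

Answer: Put price = 8.9659


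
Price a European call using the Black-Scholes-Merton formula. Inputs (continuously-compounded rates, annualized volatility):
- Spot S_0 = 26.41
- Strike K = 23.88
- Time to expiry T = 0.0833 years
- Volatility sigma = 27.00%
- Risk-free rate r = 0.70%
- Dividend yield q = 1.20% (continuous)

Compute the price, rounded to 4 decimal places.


d1 = (ln(S/K) + (r - q + 0.5*sigma^2) * T) / (sigma * sqrt(T)) = 1.32587711
d2 = d1 - sigma * sqrt(T) = 1.24795041
exp(-rT) = 0.99941707; exp(-qT) = 0.99900090
C = S_0 * exp(-qT) * N(d1) - K * exp(-rT) * N(d2)
N(d1) = 0.90755980; N(d2) = 0.89397539
C = 26.4100 * 0.99900090 * 0.90755980 - 23.8800 * 0.99941707 * 0.89397539 = 2.6090

Answer: Price = 2.6090


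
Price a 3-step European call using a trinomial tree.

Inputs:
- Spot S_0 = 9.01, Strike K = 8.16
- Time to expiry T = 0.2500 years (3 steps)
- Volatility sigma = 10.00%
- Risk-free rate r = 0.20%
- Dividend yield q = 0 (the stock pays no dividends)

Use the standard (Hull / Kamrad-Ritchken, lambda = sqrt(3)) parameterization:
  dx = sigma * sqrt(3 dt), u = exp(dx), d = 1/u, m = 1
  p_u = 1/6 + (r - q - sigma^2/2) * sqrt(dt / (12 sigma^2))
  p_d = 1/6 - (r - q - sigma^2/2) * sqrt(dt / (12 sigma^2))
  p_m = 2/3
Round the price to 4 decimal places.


dt = T/N = 0.083333; dx = sigma*sqrt(3*dt) = 0.050000
u = exp(dx) = 1.051271; d = 1/u = 0.951229
p_u = 0.164167, p_m = 0.666667, p_d = 0.169167
Discount per step: exp(-r*dt) = 0.999833
Stock lattice S(k, j) with j the centered position index:
  k=0: S(0,+0) = 9.0100
  k=1: S(1,-1) = 8.5706; S(1,+0) = 9.0100; S(1,+1) = 9.4720
  k=2: S(2,-2) = 8.1526; S(2,-1) = 8.5706; S(2,+0) = 9.0100; S(2,+1) = 9.4720; S(2,+2) = 9.9576
  k=3: S(3,-3) = 7.7550; S(3,-2) = 8.1526; S(3,-1) = 8.5706; S(3,+0) = 9.0100; S(3,+1) = 9.4720; S(3,+2) = 9.9576; S(3,+3) = 10.4681
Terminal payoffs V(N, j) = max(S_T - K, 0):
  V(3,-3) = 0.000000; V(3,-2) = 0.000000; V(3,-1) = 0.410577; V(3,+0) = 0.850000; V(3,+1) = 1.311953; V(3,+2) = 1.797590; V(3,+3) = 2.308127
Backward induction: V(k, j) = exp(-r*dt) * [p_u * V(k+1, j+1) + p_m * V(k+1, j) + p_d * V(k+1, j-1)]
  V(2,-2) = exp(-r*dt) * [p_u*0.410577 + p_m*0.000000 + p_d*0.000000] = 0.067392
  V(2,-1) = exp(-r*dt) * [p_u*0.850000 + p_m*0.410577 + p_d*0.000000] = 0.413191
  V(2,+0) = exp(-r*dt) * [p_u*1.311953 + p_m*0.850000 + p_d*0.410577] = 0.851360
  V(2,+1) = exp(-r*dt) * [p_u*1.797590 + p_m*1.311953 + p_d*0.850000] = 1.313312
  V(2,+2) = exp(-r*dt) * [p_u*2.308127 + p_m*1.797590 + p_d*1.311953] = 1.798950
  V(1,-1) = exp(-r*dt) * [p_u*0.851360 + p_m*0.413191 + p_d*0.067392] = 0.426555
  V(1,+0) = exp(-r*dt) * [p_u*1.313312 + p_m*0.851360 + p_d*0.413191] = 0.852931
  V(1,+1) = exp(-r*dt) * [p_u*1.798950 + p_m*1.313312 + p_d*0.851360] = 1.314672
  V(0,+0) = exp(-r*dt) * [p_u*1.314672 + p_m*0.852931 + p_d*0.426555] = 0.856462

Answer: Price = V(0,0) = 0.8565


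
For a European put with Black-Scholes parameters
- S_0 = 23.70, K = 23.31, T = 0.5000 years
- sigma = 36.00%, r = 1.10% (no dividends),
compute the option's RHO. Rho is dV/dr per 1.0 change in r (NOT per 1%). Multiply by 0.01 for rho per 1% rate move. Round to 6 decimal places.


d1 = 0.2140671306; d2 = -0.0404913106
phi(d1) = 0.3899054904; exp(-qT) = 1.0000000000; exp(-rT) = 0.9945150973
N(-d2) = 0.5161492827
Rho = -K*T*exp(-rT)*N(-d2) = -23.3100 * 0.5000 * 0.9945150973 * 0.5161492827 = -5.982724

Answer: Rho = -5.982724


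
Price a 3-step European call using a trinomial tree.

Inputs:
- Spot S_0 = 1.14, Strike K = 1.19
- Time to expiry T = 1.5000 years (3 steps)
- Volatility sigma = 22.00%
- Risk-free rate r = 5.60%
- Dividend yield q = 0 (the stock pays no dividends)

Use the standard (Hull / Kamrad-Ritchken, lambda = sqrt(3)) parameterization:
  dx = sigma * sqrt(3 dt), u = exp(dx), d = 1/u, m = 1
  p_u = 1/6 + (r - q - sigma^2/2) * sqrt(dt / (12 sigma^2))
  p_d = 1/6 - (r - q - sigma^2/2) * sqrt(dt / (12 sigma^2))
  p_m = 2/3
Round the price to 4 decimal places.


dt = T/N = 0.500000; dx = sigma*sqrt(3*dt) = 0.269444
u = exp(dx) = 1.309236; d = 1/u = 0.763804
p_u = 0.196172, p_m = 0.666667, p_d = 0.137161
Discount per step: exp(-r*dt) = 0.972388
Stock lattice S(k, j) with j the centered position index:
  k=0: S(0,+0) = 1.1400
  k=1: S(1,-1) = 0.8707; S(1,+0) = 1.1400; S(1,+1) = 1.4925
  k=2: S(2,-2) = 0.6651; S(2,-1) = 0.8707; S(2,+0) = 1.1400; S(2,+1) = 1.4925; S(2,+2) = 1.9541
  k=3: S(3,-3) = 0.5080; S(3,-2) = 0.6651; S(3,-1) = 0.8707; S(3,+0) = 1.1400; S(3,+1) = 1.4925; S(3,+2) = 1.9541; S(3,+3) = 2.5583
Terminal payoffs V(N, j) = max(S_T - K, 0):
  V(3,-3) = 0.000000; V(3,-2) = 0.000000; V(3,-1) = 0.000000; V(3,+0) = 0.000000; V(3,+1) = 0.302529; V(3,+2) = 0.764073; V(3,+3) = 1.368343
Backward induction: V(k, j) = exp(-r*dt) * [p_u * V(k+1, j+1) + p_m * V(k+1, j) + p_d * V(k+1, j-1)]
  V(2,-2) = exp(-r*dt) * [p_u*0.000000 + p_m*0.000000 + p_d*0.000000] = 0.000000
  V(2,-1) = exp(-r*dt) * [p_u*0.000000 + p_m*0.000000 + p_d*0.000000] = 0.000000
  V(2,+0) = exp(-r*dt) * [p_u*0.302529 + p_m*0.000000 + p_d*0.000000] = 0.057709
  V(2,+1) = exp(-r*dt) * [p_u*0.764073 + p_m*0.302529 + p_d*0.000000] = 0.341868
  V(2,+2) = exp(-r*dt) * [p_u*1.368343 + p_m*0.764073 + p_d*0.302529] = 0.796686
  V(1,-1) = exp(-r*dt) * [p_u*0.057709 + p_m*0.000000 + p_d*0.000000] = 0.011008
  V(1,+0) = exp(-r*dt) * [p_u*0.341868 + p_m*0.057709 + p_d*0.000000] = 0.102624
  V(1,+1) = exp(-r*dt) * [p_u*0.796686 + p_m*0.341868 + p_d*0.057709] = 0.381288
  V(0,+0) = exp(-r*dt) * [p_u*0.381288 + p_m*0.102624 + p_d*0.011008] = 0.140728

Answer: Price = V(0,0) = 0.1407


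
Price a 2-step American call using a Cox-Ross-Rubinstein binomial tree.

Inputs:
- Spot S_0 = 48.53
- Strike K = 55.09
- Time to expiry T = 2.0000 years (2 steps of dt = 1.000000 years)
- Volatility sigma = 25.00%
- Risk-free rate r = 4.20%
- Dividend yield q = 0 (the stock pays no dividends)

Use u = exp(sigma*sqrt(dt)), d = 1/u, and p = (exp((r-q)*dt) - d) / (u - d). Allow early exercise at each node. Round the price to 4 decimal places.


Answer: Price = V(0,0) = 6.2612

Derivation:
dt = T/N = 1.000000
u = exp(sigma*sqrt(dt)) = 1.284025; d = 1/u = 0.778801
p = (exp((r-q)*dt) - d) / (u - d) = 0.522725
Discount per step: exp(-r*dt) = 0.958870
Stock lattice S(k, i) with i counting down-moves:
  k=0: S(0,0) = 48.5300
  k=1: S(1,0) = 62.3138; S(1,1) = 37.7952
  k=2: S(2,0) = 80.0124; S(2,1) = 48.5300; S(2,2) = 29.4349
Terminal payoffs V(N, i) = max(S_T - K, 0):
  V(2,0) = 24.922443; V(2,1) = 0.000000; V(2,2) = 0.000000
Backward induction: V(k, i) = exp(-r*dt) * [p * V(k+1, i) + (1-p) * V(k+1, i+1)]; then take max(V_cont, immediate exercise) for American.
  V(1,0) = exp(-r*dt) * [p*24.922443 + (1-p)*0.000000] = 12.491764; exercise = 7.223753; V(1,0) = max -> 12.491764
  V(1,1) = exp(-r*dt) * [p*0.000000 + (1-p)*0.000000] = 0.000000; exercise = 0.000000; V(1,1) = max -> 0.000000
  V(0,0) = exp(-r*dt) * [p*12.491764 + (1-p)*0.000000] = 6.261190; exercise = 0.000000; V(0,0) = max -> 6.261190


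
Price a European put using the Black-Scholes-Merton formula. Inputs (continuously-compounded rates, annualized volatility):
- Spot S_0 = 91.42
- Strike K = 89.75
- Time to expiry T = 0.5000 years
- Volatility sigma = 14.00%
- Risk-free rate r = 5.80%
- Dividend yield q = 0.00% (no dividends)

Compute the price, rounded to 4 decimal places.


d1 = (ln(S/K) + (r - q + 0.5*sigma^2) * T) / (sigma * sqrt(T)) = 0.52867592
d2 = d1 - sigma * sqrt(T) = 0.42968097
exp(-rT) = 0.97141646; exp(-qT) = 1.00000000
P = K * exp(-rT) * N(-d2) - S_0 * exp(-qT) * N(-d1)
N(-d1) = 0.29851514; N(-d2) = 0.33371387
P = 89.7500 * 0.97141646 * 0.33371387 - 91.4200 * 1.00000000 * 0.29851514 = 1.8045

Answer: Price = 1.8045


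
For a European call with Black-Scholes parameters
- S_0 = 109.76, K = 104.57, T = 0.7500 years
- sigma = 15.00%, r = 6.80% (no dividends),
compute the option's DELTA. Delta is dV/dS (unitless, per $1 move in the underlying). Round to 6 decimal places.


Answer: Delta = 0.796854

Derivation:
d1 = 0.8304372281; d2 = 0.7005334175
phi(d1) = 0.2825918840; exp(-qT) = 1.0000000000; exp(-rT) = 0.9502786705
N(d1) = 0.7968541877
Delta = exp(-qT) * N(d1) = 1.0000000000 * 0.7968541877 = 0.796854


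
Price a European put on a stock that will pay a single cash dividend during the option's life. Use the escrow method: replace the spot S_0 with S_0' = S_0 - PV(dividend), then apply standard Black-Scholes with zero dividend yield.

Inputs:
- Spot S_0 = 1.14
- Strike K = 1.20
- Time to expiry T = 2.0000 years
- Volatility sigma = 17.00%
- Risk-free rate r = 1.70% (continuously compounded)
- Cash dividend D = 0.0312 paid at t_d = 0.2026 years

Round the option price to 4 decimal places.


PV(D) = D * exp(-r * t_d) = 0.0312 * 0.99656172 = 0.03109273
S_0' = S_0 - PV(D) = 1.1400 - 0.03109273 = 1.10890727
d1 = (ln(S_0'/K) + (r + sigma^2/2)*T) / (sigma*sqrt(T)) = -0.06674449
d2 = d1 - sigma*sqrt(T) = -0.30716080
exp(-rT) = 0.96657150
N(-d1) = 0.52660744; N(-d2) = 0.62063951
P = K * exp(-rT) * N(-d2) - S_0' * N(-d1) = 1.2000 * 0.96657150 * 0.62063951 - 1.10890727 * 0.52660744 = 0.1359

Answer: Price = 0.1359


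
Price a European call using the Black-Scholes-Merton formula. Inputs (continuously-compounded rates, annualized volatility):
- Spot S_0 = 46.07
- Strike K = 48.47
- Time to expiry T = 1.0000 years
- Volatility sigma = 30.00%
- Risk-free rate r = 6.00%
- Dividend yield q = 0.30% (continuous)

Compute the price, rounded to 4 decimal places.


d1 = (ln(S/K) + (r - q + 0.5*sigma^2) * T) / (sigma * sqrt(T)) = 0.17072310
d2 = d1 - sigma * sqrt(T) = -0.12927690
exp(-rT) = 0.94176453; exp(-qT) = 0.99700450
C = S_0 * exp(-qT) * N(d1) - K * exp(-rT) * N(d2)
N(d1) = 0.56777925; N(d2) = 0.44856927
C = 46.0700 * 0.99700450 * 0.56777925 - 48.4700 * 0.94176453 * 0.44856927 = 5.6032

Answer: Price = 5.6032


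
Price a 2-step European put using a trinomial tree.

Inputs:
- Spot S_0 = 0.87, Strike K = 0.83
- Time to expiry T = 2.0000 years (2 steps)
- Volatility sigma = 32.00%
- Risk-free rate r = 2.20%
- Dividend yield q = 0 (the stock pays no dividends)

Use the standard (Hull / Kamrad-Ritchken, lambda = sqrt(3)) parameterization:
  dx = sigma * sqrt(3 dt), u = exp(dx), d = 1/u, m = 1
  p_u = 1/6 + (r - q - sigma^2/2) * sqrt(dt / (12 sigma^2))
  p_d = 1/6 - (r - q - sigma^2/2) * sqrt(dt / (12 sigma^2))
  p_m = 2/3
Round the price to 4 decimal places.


Answer: Price = V(0,0) = 0.1007

Derivation:
dt = T/N = 1.000000; dx = sigma*sqrt(3*dt) = 0.554256
u = exp(dx) = 1.740646; d = 1/u = 0.574499
p_u = 0.140325, p_m = 0.666667, p_d = 0.193008
Discount per step: exp(-r*dt) = 0.978240
Stock lattice S(k, j) with j the centered position index:
  k=0: S(0,+0) = 0.8700
  k=1: S(1,-1) = 0.4998; S(1,+0) = 0.8700; S(1,+1) = 1.5144
  k=2: S(2,-2) = 0.2871; S(2,-1) = 0.4998; S(2,+0) = 0.8700; S(2,+1) = 1.5144; S(2,+2) = 2.6360
Terminal payoffs V(N, j) = max(K - S_T, 0):
  V(2,-2) = 0.542857; V(2,-1) = 0.330186; V(2,+0) = 0.000000; V(2,+1) = 0.000000; V(2,+2) = 0.000000
Backward induction: V(k, j) = exp(-r*dt) * [p_u * V(k+1, j+1) + p_m * V(k+1, j) + p_d * V(k+1, j-1)]
  V(1,-1) = exp(-r*dt) * [p_u*0.000000 + p_m*0.330186 + p_d*0.542857] = 0.317830
  V(1,+0) = exp(-r*dt) * [p_u*0.000000 + p_m*0.000000 + p_d*0.330186] = 0.062342
  V(1,+1) = exp(-r*dt) * [p_u*0.000000 + p_m*0.000000 + p_d*0.000000] = 0.000000
  V(0,+0) = exp(-r*dt) * [p_u*0.000000 + p_m*0.062342 + p_d*0.317830] = 0.100666


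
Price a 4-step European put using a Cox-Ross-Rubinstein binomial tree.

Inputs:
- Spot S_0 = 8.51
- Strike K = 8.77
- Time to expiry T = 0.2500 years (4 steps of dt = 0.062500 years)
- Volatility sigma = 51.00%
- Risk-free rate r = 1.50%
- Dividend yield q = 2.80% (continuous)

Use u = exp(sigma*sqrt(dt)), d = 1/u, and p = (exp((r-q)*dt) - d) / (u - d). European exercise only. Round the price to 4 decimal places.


dt = T/N = 0.062500
u = exp(sigma*sqrt(dt)) = 1.135985; d = 1/u = 0.880293
p = (exp((r-q)*dt) - d) / (u - d) = 0.464992
Discount per step: exp(-r*dt) = 0.999063
Stock lattice S(k, i) with i counting down-moves:
  k=0: S(0,0) = 8.5100
  k=1: S(1,0) = 9.6672; S(1,1) = 7.4913
  k=2: S(2,0) = 10.9818; S(2,1) = 8.5100; S(2,2) = 6.5945
  k=3: S(3,0) = 12.4752; S(3,1) = 9.6672; S(3,2) = 7.4913; S(3,3) = 5.8051
  k=4: S(4,0) = 14.1716; S(4,1) = 10.9818; S(4,2) = 8.5100; S(4,3) = 6.5945; S(4,4) = 5.1102
Terminal payoffs V(N, i) = max(K - S_T, 0):
  V(4,0) = 0.000000; V(4,1) = 0.000000; V(4,2) = 0.260000; V(4,3) = 2.175461; V(4,4) = 3.659783
Backward induction: V(k, i) = exp(-r*dt) * [p * V(k+1, i) + (1-p) * V(k+1, i+1)].
  V(3,0) = exp(-r*dt) * [p*0.000000 + (1-p)*0.000000] = 0.000000
  V(3,1) = exp(-r*dt) * [p*0.000000 + (1-p)*0.260000] = 0.138972
  V(3,2) = exp(-r*dt) * [p*0.260000 + (1-p)*2.175461] = 1.283583
  V(3,3) = exp(-r*dt) * [p*2.175461 + (1-p)*3.659783] = 2.966802
  V(2,0) = exp(-r*dt) * [p*0.000000 + (1-p)*0.138972] = 0.074281
  V(2,1) = exp(-r*dt) * [p*0.138972 + (1-p)*1.283583] = 0.750644
  V(2,2) = exp(-r*dt) * [p*1.283583 + (1-p)*2.966802] = 2.182073
  V(1,0) = exp(-r*dt) * [p*0.074281 + (1-p)*0.750644] = 0.435732
  V(1,1) = exp(-r*dt) * [p*0.750644 + (1-p)*2.182073] = 1.515049
  V(0,0) = exp(-r*dt) * [p*0.435732 + (1-p)*1.515049] = 1.012227

Answer: Price = V(0,0) = 1.0122


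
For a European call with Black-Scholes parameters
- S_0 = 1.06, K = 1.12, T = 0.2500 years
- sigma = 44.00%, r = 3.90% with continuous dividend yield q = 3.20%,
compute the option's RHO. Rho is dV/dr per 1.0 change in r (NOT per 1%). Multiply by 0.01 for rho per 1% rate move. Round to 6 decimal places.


Answer: Rho = 0.100460

Derivation:
d1 = -0.1323171690; d2 = -0.3523171690
phi(d1) = 0.3954652141; exp(-qT) = 0.9920319148; exp(-rT) = 0.9902973771
N(d2) = 0.3623002068
Rho = K*T*exp(-rT)*N(d2) = 1.1200 * 0.2500 * 0.9902973771 * 0.3623002068 = 0.100460


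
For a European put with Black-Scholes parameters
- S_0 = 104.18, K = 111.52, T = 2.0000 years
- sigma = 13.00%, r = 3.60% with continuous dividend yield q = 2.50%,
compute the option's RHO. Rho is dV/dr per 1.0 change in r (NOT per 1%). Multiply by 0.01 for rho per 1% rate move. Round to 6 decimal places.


Answer: Rho = -131.593308

Derivation:
d1 = -0.1587388076; d2 = -0.3425865707
phi(d1) = 0.3939475353; exp(-qT) = 0.9512294245; exp(-rT) = 0.9305308958
N(-d2) = 0.6340452468
Rho = -K*T*exp(-rT)*N(-d2) = -111.5200 * 2.0000 * 0.9305308958 * 0.6340452468 = -131.593308


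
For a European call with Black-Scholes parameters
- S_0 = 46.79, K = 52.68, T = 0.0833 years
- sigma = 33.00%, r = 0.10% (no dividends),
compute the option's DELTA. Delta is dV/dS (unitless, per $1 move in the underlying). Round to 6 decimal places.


Answer: Delta = 0.115775

Derivation:
d1 = -1.1963766548; d2 = -1.2916203948
phi(d1) = 0.1950309367; exp(-qT) = 1.0000000000; exp(-rT) = 0.9999167035
N(d1) = 0.1157748036
Delta = exp(-qT) * N(d1) = 1.0000000000 * 0.1157748036 = 0.115775


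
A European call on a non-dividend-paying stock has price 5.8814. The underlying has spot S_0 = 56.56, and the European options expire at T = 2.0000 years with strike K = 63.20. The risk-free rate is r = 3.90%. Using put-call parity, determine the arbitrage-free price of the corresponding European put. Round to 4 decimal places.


Put-call parity: C - P = S_0 * exp(-qT) - K * exp(-rT).
S_0 * exp(-qT) = 56.5600 * 1.00000000 = 56.56000000
K * exp(-rT) = 63.2000 * 0.92496443 = 58.45775176
P = C - S*exp(-qT) + K*exp(-rT)
P = 5.8814 - 56.56000000 + 58.45775176 = 7.7792

Answer: Put price = 7.7792


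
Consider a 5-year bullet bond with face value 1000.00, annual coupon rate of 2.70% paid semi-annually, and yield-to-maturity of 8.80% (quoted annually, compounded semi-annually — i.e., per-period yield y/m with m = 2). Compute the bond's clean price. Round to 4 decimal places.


Answer: Price = 757.4711

Derivation:
Coupon per period c = face * coupon_rate / m = 13.500000
Periods per year m = 2; per-period yield y/m = 0.044000
Number of cashflows N = 10
Cashflows (t years, CF_t, discount factor 1/(1+y/m)^(m*t), PV):
  t = 0.5000: CF_t = 13.500000, DF = 0.957854, PV = 12.931034
  t = 1.0000: CF_t = 13.500000, DF = 0.917485, PV = 12.386048
  t = 1.5000: CF_t = 13.500000, DF = 0.878817, PV = 11.864031
  t = 2.0000: CF_t = 13.500000, DF = 0.841779, PV = 11.364014
  t = 2.5000: CF_t = 13.500000, DF = 0.806302, PV = 10.885071
  t = 3.0000: CF_t = 13.500000, DF = 0.772320, PV = 10.426313
  t = 3.5000: CF_t = 13.500000, DF = 0.739770, PV = 9.986890
  t = 4.0000: CF_t = 13.500000, DF = 0.708592, PV = 9.565987
  t = 4.5000: CF_t = 13.500000, DF = 0.678728, PV = 9.162823
  t = 5.0000: CF_t = 1013.500000, DF = 0.650122, PV = 658.898876
Price P = sum_t PV_t = 757.471088


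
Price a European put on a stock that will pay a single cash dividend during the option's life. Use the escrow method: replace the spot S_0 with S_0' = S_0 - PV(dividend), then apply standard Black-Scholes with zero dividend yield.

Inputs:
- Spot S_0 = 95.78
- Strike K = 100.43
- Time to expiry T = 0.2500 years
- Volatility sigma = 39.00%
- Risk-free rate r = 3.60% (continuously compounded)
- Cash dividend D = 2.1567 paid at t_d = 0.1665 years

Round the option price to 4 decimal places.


PV(D) = D * exp(-r * t_d) = 2.1567 * 0.99402393 = 2.14381141
S_0' = S_0 - PV(D) = 95.7800 - 2.14381141 = 93.63618859
d1 = (ln(S_0'/K) + (r + sigma^2/2)*T) / (sigma*sqrt(T)) = -0.21554630
d2 = d1 - sigma*sqrt(T) = -0.41054630
exp(-rT) = 0.99104038
N(-d1) = 0.58532929; N(-d2) = 0.65929738
P = K * exp(-rT) * N(-d2) - S_0' * N(-d1) = 100.4300 * 0.99104038 * 0.65929738 - 93.63618859 * 0.58532929 = 10.8120

Answer: Price = 10.8120


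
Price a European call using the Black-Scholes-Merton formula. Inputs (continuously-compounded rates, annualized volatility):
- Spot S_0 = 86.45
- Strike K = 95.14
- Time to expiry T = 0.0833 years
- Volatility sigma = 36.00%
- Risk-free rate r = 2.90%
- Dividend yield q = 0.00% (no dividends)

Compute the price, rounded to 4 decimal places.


Answer: Price = 0.9468

Derivation:
d1 = (ln(S/K) + (r - q + 0.5*sigma^2) * T) / (sigma * sqrt(T)) = -0.84665856
d2 = d1 - sigma * sqrt(T) = -0.95056082
exp(-rT) = 0.99758722; exp(-qT) = 1.00000000
C = S_0 * exp(-qT) * N(d1) - K * exp(-rT) * N(d2)
N(d1) = 0.19859273; N(d2) = 0.17091368
C = 86.4500 * 1.00000000 * 0.19859273 - 95.1400 * 0.99758722 * 0.17091368 = 0.9468


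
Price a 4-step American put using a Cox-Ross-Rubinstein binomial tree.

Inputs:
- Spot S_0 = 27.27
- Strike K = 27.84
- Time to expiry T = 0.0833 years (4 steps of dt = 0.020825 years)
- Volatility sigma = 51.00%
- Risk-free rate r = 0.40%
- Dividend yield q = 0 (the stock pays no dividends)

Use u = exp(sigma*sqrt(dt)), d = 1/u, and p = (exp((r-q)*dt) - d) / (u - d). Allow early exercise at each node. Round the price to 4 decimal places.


dt = T/N = 0.020825
u = exp(sigma*sqrt(dt)) = 1.076373; d = 1/u = 0.929046
p = (exp((r-q)*dt) - d) / (u - d) = 0.482174
Discount per step: exp(-r*dt) = 0.999917
Stock lattice S(k, i) with i counting down-moves:
  k=0: S(0,0) = 27.2700
  k=1: S(1,0) = 29.3527; S(1,1) = 25.3351
  k=2: S(2,0) = 31.5945; S(2,1) = 27.2700; S(2,2) = 23.5374
  k=3: S(3,0) = 34.0074; S(3,1) = 29.3527; S(3,2) = 25.3351; S(3,3) = 21.8674
  k=4: S(4,0) = 36.6047; S(4,1) = 31.5945; S(4,2) = 27.2700; S(4,3) = 23.5374; S(4,4) = 20.3158
Terminal payoffs V(N, i) = max(K - S_T, 0):
  V(4,0) = 0.000000; V(4,1) = 0.000000; V(4,2) = 0.570000; V(4,3) = 4.302560; V(4,4) = 7.524230
Backward induction: V(k, i) = exp(-r*dt) * [p * V(k+1, i) + (1-p) * V(k+1, i+1)]; then take max(V_cont, immediate exercise) for American.
  V(3,0) = exp(-r*dt) * [p*0.000000 + (1-p)*0.000000] = 0.000000; exercise = 0.000000; V(3,0) = max -> 0.000000
  V(3,1) = exp(-r*dt) * [p*0.000000 + (1-p)*0.570000] = 0.295136; exercise = 0.000000; V(3,1) = max -> 0.295136
  V(3,2) = exp(-r*dt) * [p*0.570000 + (1-p)*4.302560] = 2.502607; exercise = 2.504926; V(3,2) = max -> 2.504926
  V(3,3) = exp(-r*dt) * [p*4.302560 + (1-p)*7.524230] = 5.970326; exercise = 5.972645; V(3,3) = max -> 5.972645
  V(2,0) = exp(-r*dt) * [p*0.000000 + (1-p)*0.295136] = 0.152816; exercise = 0.000000; V(2,0) = max -> 0.152816
  V(2,1) = exp(-r*dt) * [p*0.295136 + (1-p)*2.504926] = 1.439302; exercise = 0.570000; V(2,1) = max -> 1.439302
  V(2,2) = exp(-r*dt) * [p*2.504926 + (1-p)*5.972645] = 4.300241; exercise = 4.302560; V(2,2) = max -> 4.302560
  V(1,0) = exp(-r*dt) * [p*0.152816 + (1-p)*1.439302] = 0.818923; exercise = 0.000000; V(1,0) = max -> 0.818923
  V(1,1) = exp(-r*dt) * [p*1.439302 + (1-p)*4.302560] = 2.921727; exercise = 2.504926; V(1,1) = max -> 2.921727
  V(0,0) = exp(-r*dt) * [p*0.818923 + (1-p)*2.921727] = 1.907650; exercise = 0.570000; V(0,0) = max -> 1.907650

Answer: Price = V(0,0) = 1.9077


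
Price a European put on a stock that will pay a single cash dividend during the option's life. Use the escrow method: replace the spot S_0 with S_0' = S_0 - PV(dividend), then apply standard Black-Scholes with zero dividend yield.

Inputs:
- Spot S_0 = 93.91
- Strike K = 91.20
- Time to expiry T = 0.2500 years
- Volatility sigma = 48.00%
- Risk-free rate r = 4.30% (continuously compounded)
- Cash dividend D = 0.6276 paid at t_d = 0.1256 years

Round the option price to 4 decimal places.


PV(D) = D * exp(-r * t_d) = 0.6276 * 0.99461376 = 0.62421959
S_0' = S_0 - PV(D) = 93.9100 - 0.62421959 = 93.28578041
d1 = (ln(S_0'/K) + (r + sigma^2/2)*T) / (sigma*sqrt(T)) = 0.25901163
d2 = d1 - sigma*sqrt(T) = 0.01901163
exp(-rT) = 0.98930757
N(-d1) = 0.39781313; N(-d2) = 0.49241591
P = K * exp(-rT) * N(-d2) - S_0' * N(-d1) = 91.2000 * 0.98930757 * 0.49241591 - 93.28578041 * 0.39781313 = 7.3178

Answer: Price = 7.3178


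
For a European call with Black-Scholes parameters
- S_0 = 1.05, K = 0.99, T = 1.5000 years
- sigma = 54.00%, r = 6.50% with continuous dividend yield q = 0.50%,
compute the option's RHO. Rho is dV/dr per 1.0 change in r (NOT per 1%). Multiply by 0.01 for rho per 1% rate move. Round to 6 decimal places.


Answer: Rho = 0.616864

Derivation:
d1 = 0.5557325215; d2 = -0.1056297090
phi(d1) = 0.3418586775; exp(-qT) = 0.9925280548; exp(-rT) = 0.9071023416
N(d2) = 0.4579380761
Rho = K*T*exp(-rT)*N(d2) = 0.9900 * 1.5000 * 0.9071023416 * 0.4579380761 = 0.616864
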